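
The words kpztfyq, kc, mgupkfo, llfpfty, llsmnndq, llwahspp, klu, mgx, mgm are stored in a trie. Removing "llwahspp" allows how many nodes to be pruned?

After clearing the end-marker at "llwahspp", prune upward until reaching a node still needed by another word.
The suffix "wahspp" (6 nodes) is used only by "llwahspp"; the node for "ll" still has the child "f", so pruning stops there.
Nodes removed: 6

6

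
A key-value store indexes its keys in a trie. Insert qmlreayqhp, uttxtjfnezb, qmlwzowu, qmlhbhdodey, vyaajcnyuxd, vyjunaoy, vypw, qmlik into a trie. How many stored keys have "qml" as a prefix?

Traverse to the node for "qml", then collect every word in that subtree.
Matches: "qmlhbhdodey", "qmlik", "qmlreayqhp", "qmlwzowu"
Count: 4

4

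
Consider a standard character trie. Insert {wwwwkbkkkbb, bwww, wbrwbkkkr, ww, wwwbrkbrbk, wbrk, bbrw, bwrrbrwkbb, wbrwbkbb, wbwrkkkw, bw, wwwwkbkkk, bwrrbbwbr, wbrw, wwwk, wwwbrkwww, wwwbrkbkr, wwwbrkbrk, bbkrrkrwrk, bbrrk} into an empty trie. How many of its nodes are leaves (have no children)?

A leaf is a node with no children — equivalently, the end of a word that is not a proper prefix of any other stored word.
Those words: "bbkrrkrwrk", "bbrrk", "bbrw", "bwrrbbwbr", "bwrrbrwkbb", "bwww", "wbrk", "wbrwbkbb", "wbrwbkkkr", "wbwrkkkw", "wwwbrkbkr", "wwwbrkbrbk", "wwwbrkbrk", "wwwbrkwww", "wwwk", "wwwwkbkkkbb"
Leaf count: 16

16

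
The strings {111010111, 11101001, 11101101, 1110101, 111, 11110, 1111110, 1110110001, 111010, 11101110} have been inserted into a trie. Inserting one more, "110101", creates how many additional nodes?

The longest prefix of "110101" already in the trie is "11" (length 2).
So 6 − 2 = 4 new nodes.

4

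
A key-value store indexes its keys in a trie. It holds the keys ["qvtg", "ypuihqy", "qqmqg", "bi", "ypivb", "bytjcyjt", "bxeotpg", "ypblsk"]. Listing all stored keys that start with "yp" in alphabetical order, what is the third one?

Words with prefix "yp", in lexicographic order: "ypblsk", "ypivb", "ypuihqy"
The 3rd is ypuihqy.

ypuihqy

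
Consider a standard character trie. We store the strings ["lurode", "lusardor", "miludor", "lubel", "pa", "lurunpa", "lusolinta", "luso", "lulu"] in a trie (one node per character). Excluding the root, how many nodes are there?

Trie structure (* marks end of a word):
(root)
├─ l
│  └─ u
│     ├─ b
│     │  └─ e
│     │     └─ l *
│     ├─ l
│     │  └─ u *
│     ├─ r
│     │  ├─ o
│     │  │  └─ d
│     │  │     └─ e *
│     │  └─ u
│     │     └─ n
│     │        └─ p
│     │           └─ a *
│     └─ s
│        ├─ a
│        │  └─ r
│        │     └─ d
│        │        └─ o
│        │           └─ r *
│        └─ o *
│           └─ l
│              └─ i
│                 └─ n
│                    └─ t
│                       └─ a *
├─ m
│  └─ i
│     └─ l
│        └─ u
│           └─ d
│              └─ o
│                 └─ r *
└─ p
   └─ a *
Counting every labelled node above: 36.

36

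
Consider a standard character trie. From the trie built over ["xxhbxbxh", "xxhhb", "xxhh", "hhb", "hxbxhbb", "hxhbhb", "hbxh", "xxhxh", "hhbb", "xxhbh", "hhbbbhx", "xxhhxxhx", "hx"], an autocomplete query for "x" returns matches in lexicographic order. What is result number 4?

xxhhb

Words with prefix "x", in lexicographic order: "xxhbh", "xxhbxbxh", "xxhh", "xxhhb", "xxhhxxhx", "xxhxh"
Position 4: xxhhb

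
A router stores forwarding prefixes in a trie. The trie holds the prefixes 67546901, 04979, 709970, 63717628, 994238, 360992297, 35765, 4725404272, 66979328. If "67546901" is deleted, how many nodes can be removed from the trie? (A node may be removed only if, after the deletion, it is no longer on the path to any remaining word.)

7

A node on "67546901"'s path can go only if nothing else ends at it or branches off below it.
The suffix "7546901" (7 nodes) is used only by "67546901"; the node for "6" still has the child "3", so pruning stops there.
Nodes removed: 7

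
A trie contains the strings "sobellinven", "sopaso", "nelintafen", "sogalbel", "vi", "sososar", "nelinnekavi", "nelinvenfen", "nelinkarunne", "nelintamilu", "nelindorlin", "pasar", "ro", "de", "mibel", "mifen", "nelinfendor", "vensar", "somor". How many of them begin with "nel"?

7

Filter for entries beginning with "nel":
Matches: "nelindorlin", "nelinfendor", "nelinkarunne", "nelinnekavi", "nelintafen", "nelintamilu", "nelinvenfen"
Count: 7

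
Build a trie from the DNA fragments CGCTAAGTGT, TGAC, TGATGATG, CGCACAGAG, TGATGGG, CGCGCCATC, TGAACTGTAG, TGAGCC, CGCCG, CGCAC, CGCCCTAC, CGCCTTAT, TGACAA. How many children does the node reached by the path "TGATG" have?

Walk "TGATG" from the root, arriving at one node.
Distinct next characters after "TGATG": A, G.
That node has 2 child edges.

2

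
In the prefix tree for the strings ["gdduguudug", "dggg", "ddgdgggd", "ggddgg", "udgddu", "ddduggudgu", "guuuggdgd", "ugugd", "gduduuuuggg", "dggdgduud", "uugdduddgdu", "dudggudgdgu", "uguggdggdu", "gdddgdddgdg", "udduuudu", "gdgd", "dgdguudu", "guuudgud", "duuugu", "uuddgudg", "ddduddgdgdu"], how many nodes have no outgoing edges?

21

Leaves are exactly the stored words that no other stored word extends.
Those words: "ddduddgdgdu", "ddduggudgu", "ddgdgggd", "dgdguudu", "dggdgduud", "dggg", "dudggudgdgu", "duuugu", "gdddgdddgdg", "gdduguudug", "gdgd", "gduduuuuggg", "ggddgg", "guuudgud", "guuuggdgd", "udduuudu", "udgddu", "ugugd", "uguggdggdu", "uuddgudg", "uugdduddgdu"
Leaf count: 21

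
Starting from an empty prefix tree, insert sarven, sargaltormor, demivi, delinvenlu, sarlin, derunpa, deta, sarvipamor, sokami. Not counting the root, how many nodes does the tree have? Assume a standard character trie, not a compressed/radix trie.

50

Trace insertions, counting only characters that open a new branch:
  "sarven" → 6 new (s, a, r, v, e, n)
  "sargaltormor" → prefix "sar" already present; 9 new (g, a, l, t, o, r, m, o, r)
  "demivi" → 6 new (d, e, m, i, v, i)
  "delinvenlu" → prefix "de" already present; 8 new (l, i, n, v, e, n, l, u)
  "sarlin" → prefix "sar" already present; 3 new (l, i, n)
  "derunpa" → prefix "de" already present; 5 new (r, u, n, p, a)
  "deta" → prefix "de" already present; 2 new (t, a)
  "sarvipamor" → prefix "sarv" already present; 6 new (i, p, a, m, o, r)
  "sokami" → prefix "s" already present; 5 new (o, k, a, m, i)
Total nodes = 6 + 9 + 6 + 8 + 3 + 5 + 2 + 6 + 5 = 50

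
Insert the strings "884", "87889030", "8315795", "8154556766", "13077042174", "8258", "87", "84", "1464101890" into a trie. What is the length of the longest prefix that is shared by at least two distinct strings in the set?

Equivalently: take the maximum, over all pairs, of their longest common prefix length.
"87" and "87889030" agree on "87" (2 characters) before diverging; nothing deeper is shared.
Longest shared-prefix length: 2

2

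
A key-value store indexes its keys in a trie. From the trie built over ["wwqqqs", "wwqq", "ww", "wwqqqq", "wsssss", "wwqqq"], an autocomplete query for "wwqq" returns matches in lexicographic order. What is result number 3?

Words with prefix "wwqq", in lexicographic order: "wwqq", "wwqqq", "wwqqqq", "wwqqqs"
Position 3: wwqqqq

wwqqqq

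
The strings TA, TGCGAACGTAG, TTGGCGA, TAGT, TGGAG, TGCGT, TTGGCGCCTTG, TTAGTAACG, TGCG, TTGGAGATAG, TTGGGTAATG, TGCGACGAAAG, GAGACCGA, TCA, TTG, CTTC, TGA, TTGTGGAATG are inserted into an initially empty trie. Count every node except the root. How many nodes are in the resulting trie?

Insert word by word; a character creates a node only if that edge doesn't already exist:
  "TA" → 2 new (T, A)
  "TGCGAACGTAG" → prefix "T" already present; 10 new (G, C, G, A, A, C, G, T, A, G)
  "TTGGCGA" → prefix "T" already present; 6 new (T, G, G, C, G, A)
  "TAGT" → prefix "TA" already present; 2 new (G, T)
  "TGGAG" → prefix "TG" already present; 3 new (G, A, G)
  "TGCGT" → prefix "TGCG" already present; 1 new (T)
  "TTGGCGCCTTG" → prefix "TTGGCG" already present; 5 new (C, C, T, T, G)
  "TTAGTAACG" → prefix "TT" already present; 7 new (A, G, T, A, A, C, G)
  "TGCG" → prefix "TGCG" already present; 0 new (none)
  "TTGGAGATAG" → prefix "TTGG" already present; 6 new (A, G, A, T, A, G)
  "TTGGGTAATG" → prefix "TTGG" already present; 6 new (G, T, A, A, T, G)
  "TGCGACGAAAG" → prefix "TGCGA" already present; 6 new (C, G, A, A, A, G)
  "GAGACCGA" → 8 new (G, A, G, A, C, C, G, A)
  "TCA" → prefix "T" already present; 2 new (C, A)
  "TTG" → prefix "TTG" already present; 0 new (none)
  "CTTC" → 4 new (C, T, T, C)
  "TGA" → prefix "TG" already present; 1 new (A)
  "TTGTGGAATG" → prefix "TTG" already present; 7 new (T, G, G, A, A, T, G)
Total nodes = 2 + 10 + 6 + 2 + 3 + 1 + 5 + 7 + 0 + 6 + 6 + 6 + 8 + 2 + 0 + 4 + 1 + 7 = 76

76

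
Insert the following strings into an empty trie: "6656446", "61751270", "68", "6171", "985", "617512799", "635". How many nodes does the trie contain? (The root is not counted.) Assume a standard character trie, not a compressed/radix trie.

23

Trie structure (* marks end of a word):
(root)
├─ 6
│  ├─ 1
│  │  └─ 7
│  │     ├─ 1 *
│  │     └─ 5
│  │        └─ 1
│  │           └─ 2
│  │              └─ 7
│  │                 ├─ 0 *
│  │                 └─ 9
│  │                    └─ 9 *
│  ├─ 3
│  │  └─ 5 *
│  ├─ 6
│  │  └─ 5
│  │     └─ 6
│  │        └─ 4
│  │           └─ 4
│  │              └─ 6 *
│  └─ 8 *
└─ 9
   └─ 8
      └─ 5 *
Counting every labelled node above: 23.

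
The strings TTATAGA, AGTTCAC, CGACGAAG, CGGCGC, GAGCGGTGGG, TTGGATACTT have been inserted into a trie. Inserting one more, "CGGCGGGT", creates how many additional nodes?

Walking "CGGCGGGT" from the root, the first 5 characters ("CGGCG") follow existing edges; "G" is the first miss.
New nodes needed: |"CGGCGGGT"| − 5 = 8 − 5 = 3.

3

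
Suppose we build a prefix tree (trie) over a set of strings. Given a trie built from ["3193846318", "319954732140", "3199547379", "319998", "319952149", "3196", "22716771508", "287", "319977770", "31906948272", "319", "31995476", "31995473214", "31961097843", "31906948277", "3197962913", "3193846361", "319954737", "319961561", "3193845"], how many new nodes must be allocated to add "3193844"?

1

"319384" is already a path in the trie; the remaining "4" must be added.
New nodes needed: |"3193844"| − 6 = 7 − 6 = 1.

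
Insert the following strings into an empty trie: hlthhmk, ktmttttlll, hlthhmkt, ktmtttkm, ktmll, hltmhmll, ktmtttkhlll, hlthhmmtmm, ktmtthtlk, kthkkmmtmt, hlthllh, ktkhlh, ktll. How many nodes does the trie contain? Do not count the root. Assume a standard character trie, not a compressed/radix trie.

56

Count nodes per top-level branch (shared prefixes stored once):
  'h'-branch (hlthhmk, hlthhmkt, hlthhmmtmm, hlthllh, hltmhmll): 20 nodes
  'k'-branch (kthkkmmtmt, ktkhlh, ktll, ktmll, ktmtthtlk, ktmtttkhlll, ktmtttkm, ktmttttlll): 36 nodes
Sum: 56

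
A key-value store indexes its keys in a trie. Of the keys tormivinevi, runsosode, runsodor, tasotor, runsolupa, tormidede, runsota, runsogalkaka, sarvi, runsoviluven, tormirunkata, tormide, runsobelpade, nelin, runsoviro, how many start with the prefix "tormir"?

1

Traverse to the node for "tormir", then collect every word in that subtree.
Matches: "tormirunkata"
Count: 1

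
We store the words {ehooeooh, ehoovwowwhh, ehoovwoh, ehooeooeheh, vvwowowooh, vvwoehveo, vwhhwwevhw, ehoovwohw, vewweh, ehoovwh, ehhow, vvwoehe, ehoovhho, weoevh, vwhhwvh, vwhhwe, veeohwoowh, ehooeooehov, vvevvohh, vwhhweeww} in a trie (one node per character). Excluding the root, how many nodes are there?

Trace insertions, counting only characters that open a new branch:
  "ehooeooh" → 8 new (e, h, o, o, e, o, o, h)
  "ehoovwowwhh" → prefix "ehoo" already present; 7 new (v, w, o, w, w, h, h)
  "ehoovwoh" → prefix "ehoovwo" already present; 1 new (h)
  "ehooeooeheh" → prefix "ehooeoo" already present; 4 new (e, h, e, h)
  "vvwowowooh" → 10 new (v, v, w, o, w, o, w, o, o, h)
  "vvwoehveo" → prefix "vvwo" already present; 5 new (e, h, v, e, o)
  "vwhhwwevhw" → prefix "v" already present; 9 new (w, h, h, w, w, e, v, h, w)
  "ehoovwohw" → prefix "ehoovwoh" already present; 1 new (w)
  "vewweh" → prefix "v" already present; 5 new (e, w, w, e, h)
  "ehoovwh" → prefix "ehoovw" already present; 1 new (h)
  "ehhow" → prefix "eh" already present; 3 new (h, o, w)
  "vvwoehe" → prefix "vvwoeh" already present; 1 new (e)
  "ehoovhho" → prefix "ehoov" already present; 3 new (h, h, o)
  "weoevh" → 6 new (w, e, o, e, v, h)
  "vwhhwvh" → prefix "vwhhw" already present; 2 new (v, h)
  "vwhhwe" → prefix "vwhhw" already present; 1 new (e)
  "veeohwoowh" → prefix "ve" already present; 8 new (e, o, h, w, o, o, w, h)
  "ehooeooehov" → prefix "ehooeooeh" already present; 2 new (o, v)
  "vvevvohh" → prefix "vv" already present; 6 new (e, v, v, o, h, h)
  "vwhhweeww" → prefix "vwhhwe" already present; 3 new (e, w, w)
Total nodes = 8 + 7 + 1 + 4 + 10 + 5 + 9 + 1 + 5 + 1 + 3 + 1 + 3 + 6 + 2 + 1 + 8 + 2 + 6 + 3 = 86

86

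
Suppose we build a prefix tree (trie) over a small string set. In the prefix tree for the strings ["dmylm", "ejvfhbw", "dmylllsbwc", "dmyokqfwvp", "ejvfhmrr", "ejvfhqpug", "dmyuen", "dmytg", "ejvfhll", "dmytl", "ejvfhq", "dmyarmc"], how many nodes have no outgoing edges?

A leaf is a node with no children — equivalently, the end of a word that is not a proper prefix of any other stored word.
Those words: "dmyarmc", "dmylllsbwc", "dmylm", "dmyokqfwvp", "dmytg", "dmytl", "dmyuen", "ejvfhbw", "ejvfhll", "ejvfhmrr", "ejvfhqpug"
Leaf count: 11

11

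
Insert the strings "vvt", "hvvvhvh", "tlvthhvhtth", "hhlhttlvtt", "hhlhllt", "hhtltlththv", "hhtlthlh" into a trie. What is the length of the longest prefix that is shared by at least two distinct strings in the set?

5

The deepest shared node is where two words last agree before diverging.
e.g. "hhtlthlh" and "hhtltlththv" share the prefix "hhtlt" of length 5; no pair shares a longer one.
Longest shared-prefix length: 5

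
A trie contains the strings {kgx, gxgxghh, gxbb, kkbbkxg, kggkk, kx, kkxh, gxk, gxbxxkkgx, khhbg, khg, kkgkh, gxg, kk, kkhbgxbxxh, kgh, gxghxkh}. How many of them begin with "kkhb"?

1

Filter for entries beginning with "kkhb":
Words under "kkhb": kkhbgxbxxh
Count: 1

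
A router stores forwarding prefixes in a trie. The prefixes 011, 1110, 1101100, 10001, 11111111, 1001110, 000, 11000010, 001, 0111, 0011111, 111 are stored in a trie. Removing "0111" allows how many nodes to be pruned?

1

Walk "0111" from the leaf back toward the root, removing each node that no remaining word uses.
The suffix "1" (1 node) is used only by "0111"; "011" is itself a stored word, so pruning stops there.
Nodes removed: 1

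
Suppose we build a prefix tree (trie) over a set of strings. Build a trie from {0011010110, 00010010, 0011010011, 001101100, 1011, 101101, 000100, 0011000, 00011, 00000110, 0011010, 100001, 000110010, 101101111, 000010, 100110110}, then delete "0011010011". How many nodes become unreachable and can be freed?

3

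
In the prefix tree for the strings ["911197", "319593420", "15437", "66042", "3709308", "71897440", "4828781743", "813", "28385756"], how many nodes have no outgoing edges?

9

Leaves are exactly the stored words that no other stored word extends.
Those words: "15437", "28385756", "319593420", "3709308", "4828781743", "66042", "71897440", "813", "911197"
Leaf count: 9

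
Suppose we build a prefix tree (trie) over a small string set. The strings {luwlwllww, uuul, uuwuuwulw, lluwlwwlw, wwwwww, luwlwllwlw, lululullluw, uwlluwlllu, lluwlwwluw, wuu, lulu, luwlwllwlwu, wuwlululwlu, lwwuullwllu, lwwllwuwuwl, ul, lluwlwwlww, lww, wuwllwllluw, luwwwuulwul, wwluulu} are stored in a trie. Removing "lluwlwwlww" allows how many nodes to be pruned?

1

A node on "lluwlwwlww"'s path can go only if nothing else ends at it or branches off below it.
The suffix "w" (1 node) is used only by "lluwlwwlww"; "lluwlwwlw" is itself a stored word, so pruning stops there.
Nodes removed: 1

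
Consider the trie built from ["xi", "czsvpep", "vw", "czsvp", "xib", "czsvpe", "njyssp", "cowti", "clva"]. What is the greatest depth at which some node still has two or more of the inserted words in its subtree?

6

Equivalently: take the maximum, over all pairs, of their longest common prefix length.
e.g. "czsvpe" and "czsvpep" share the prefix "czsvpe" of length 6; no pair shares a longer one.
Longest shared-prefix length: 6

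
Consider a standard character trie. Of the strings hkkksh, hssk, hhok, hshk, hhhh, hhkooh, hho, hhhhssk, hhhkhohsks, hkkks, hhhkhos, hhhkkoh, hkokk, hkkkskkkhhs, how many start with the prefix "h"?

14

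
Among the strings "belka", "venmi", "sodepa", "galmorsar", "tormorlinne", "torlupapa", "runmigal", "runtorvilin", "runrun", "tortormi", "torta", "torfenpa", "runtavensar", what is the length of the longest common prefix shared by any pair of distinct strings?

The deepest shared node is where two words last agree before diverging.
e.g. "runtavensar" and "runtorvilin" share the prefix "runt" of length 4; no pair shares a longer one.
Longest shared-prefix length: 4

4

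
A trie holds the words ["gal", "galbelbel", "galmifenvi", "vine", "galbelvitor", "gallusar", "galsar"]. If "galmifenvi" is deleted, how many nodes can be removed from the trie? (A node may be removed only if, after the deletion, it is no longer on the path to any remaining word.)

7

A node on "galmifenvi"'s path can go only if nothing else ends at it or branches off below it.
The suffix "mifenvi" (7 nodes) is used only by "galmifenvi"; the node for "gal" still has the child "b", so pruning stops there.
Nodes removed: 7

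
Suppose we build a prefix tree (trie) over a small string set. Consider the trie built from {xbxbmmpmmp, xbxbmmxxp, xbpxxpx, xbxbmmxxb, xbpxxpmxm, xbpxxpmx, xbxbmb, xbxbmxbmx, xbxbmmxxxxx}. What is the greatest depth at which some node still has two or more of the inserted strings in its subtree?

Look for the deepest trie node that still has at least two words in its subtree.
e.g. "xbpxxpmx" and "xbpxxpmxm" share the prefix "xbpxxpmx" of length 8; no pair shares a longer one.
Longest shared-prefix length: 8

8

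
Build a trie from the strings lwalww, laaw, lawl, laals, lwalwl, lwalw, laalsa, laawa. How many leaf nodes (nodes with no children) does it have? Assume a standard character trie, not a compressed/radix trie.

5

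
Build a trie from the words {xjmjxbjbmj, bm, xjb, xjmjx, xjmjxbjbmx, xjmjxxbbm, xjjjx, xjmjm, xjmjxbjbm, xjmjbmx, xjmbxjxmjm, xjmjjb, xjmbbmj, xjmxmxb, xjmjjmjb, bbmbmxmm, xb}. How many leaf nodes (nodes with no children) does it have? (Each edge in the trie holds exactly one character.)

Leaves are exactly the stored words that no other stored word extends.
Those words: "bbmbmxmm", "bm", "xb", "xjb", "xjjjx", "xjmbbmj", "xjmbxjxmjm", "xjmjbmx", "xjmjjb", "xjmjjmjb", "xjmjm", "xjmjxbjbmj", "xjmjxbjbmx", "xjmjxxbbm", "xjmxmxb"
Leaf count: 15

15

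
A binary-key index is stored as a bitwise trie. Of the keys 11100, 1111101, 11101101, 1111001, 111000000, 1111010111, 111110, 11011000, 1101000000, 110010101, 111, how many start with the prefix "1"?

Walk to "1"; the words in its subtree are exactly those with that prefix.
Words under "1": 110010101, 1101000000, 11011000, 111, 11100, 111000000, 11101101, 1111001, 1111010111, 111110, 1111101
Count: 11

11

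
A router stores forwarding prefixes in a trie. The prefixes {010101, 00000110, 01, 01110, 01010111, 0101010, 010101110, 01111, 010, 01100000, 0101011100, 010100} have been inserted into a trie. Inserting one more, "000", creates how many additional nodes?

0

Every character of "000" already lies on an existing path (it is a prefix of some stored word).
No new nodes are needed: 0.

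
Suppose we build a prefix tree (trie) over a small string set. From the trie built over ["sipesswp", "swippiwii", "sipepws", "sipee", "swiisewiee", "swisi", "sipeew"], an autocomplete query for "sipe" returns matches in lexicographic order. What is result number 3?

sipepws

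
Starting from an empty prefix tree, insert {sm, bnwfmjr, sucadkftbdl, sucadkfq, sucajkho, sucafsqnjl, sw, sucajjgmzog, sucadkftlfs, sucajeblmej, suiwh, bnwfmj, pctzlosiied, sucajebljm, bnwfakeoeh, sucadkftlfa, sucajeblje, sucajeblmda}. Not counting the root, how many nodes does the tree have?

72

Trace insertions, counting only characters that open a new branch:
  "sm" → 2 new (s, m)
  "bnwfmjr" → 7 new (b, n, w, f, m, j, r)
  "sucadkftbdl" → prefix "s" already present; 10 new (u, c, a, d, k, f, t, b, d, l)
  "sucadkfq" → prefix "sucadkf" already present; 1 new (q)
  "sucajkho" → prefix "suca" already present; 4 new (j, k, h, o)
  "sucafsqnjl" → prefix "suca" already present; 6 new (f, s, q, n, j, l)
  "sw" → prefix "s" already present; 1 new (w)
  "sucajjgmzog" → prefix "sucaj" already present; 6 new (j, g, m, z, o, g)
  "sucadkftlfs" → prefix "sucadkft" already present; 3 new (l, f, s)
  "sucajeblmej" → prefix "sucaj" already present; 6 new (e, b, l, m, e, j)
  "suiwh" → prefix "su" already present; 3 new (i, w, h)
  "bnwfmj" → prefix "bnwfmj" already present; 0 new (none)
  "pctzlosiied" → 11 new (p, c, t, z, l, o, s, i, i, e, d)
  "sucajebljm" → prefix "sucajebl" already present; 2 new (j, m)
  "bnwfakeoeh" → prefix "bnwf" already present; 6 new (a, k, e, o, e, h)
  "sucadkftlfa" → prefix "sucadkftlf" already present; 1 new (a)
  "sucajeblje" → prefix "sucajeblj" already present; 1 new (e)
  "sucajeblmda" → prefix "sucajeblm" already present; 2 new (d, a)
Total nodes = 2 + 7 + 10 + 1 + 4 + 6 + 1 + 6 + 3 + 6 + 3 + 0 + 11 + 2 + 6 + 1 + 1 + 2 = 72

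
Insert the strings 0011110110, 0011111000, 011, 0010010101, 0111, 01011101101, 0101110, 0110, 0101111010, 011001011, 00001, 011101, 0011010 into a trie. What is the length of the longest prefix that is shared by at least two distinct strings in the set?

The deepest shared node is where two words last agree before diverging.
"0101110" and "01011101101" agree on "0101110" (7 characters) before diverging; nothing deeper is shared.
Longest shared-prefix length: 7

7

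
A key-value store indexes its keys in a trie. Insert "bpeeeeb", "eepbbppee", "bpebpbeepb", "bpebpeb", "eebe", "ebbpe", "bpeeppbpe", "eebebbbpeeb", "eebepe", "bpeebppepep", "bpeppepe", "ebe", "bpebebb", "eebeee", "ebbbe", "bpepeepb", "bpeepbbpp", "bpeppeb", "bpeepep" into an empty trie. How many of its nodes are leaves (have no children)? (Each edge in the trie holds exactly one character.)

18

A leaf is a node with no children — equivalently, the end of a word that is not a proper prefix of any other stored word.
Those words: "bpebebb", "bpebpbeepb", "bpebpeb", "bpeebppepep", "bpeeeeb", "bpeepbbpp", "bpeepep", "bpeeppbpe", "bpepeepb", "bpeppeb", "bpeppepe", "ebbbe", "ebbpe", "ebe", "eebebbbpeeb", "eebeee", "eebepe", "eepbbppee"
Leaf count: 18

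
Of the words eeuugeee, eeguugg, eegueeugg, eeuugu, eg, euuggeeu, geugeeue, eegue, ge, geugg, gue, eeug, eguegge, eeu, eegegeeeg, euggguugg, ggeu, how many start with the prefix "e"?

12

Traverse to the node for "e", then collect every word in that subtree.
Matches: "eegegeeeg", "eegue", "eegueeugg", "eeguugg", "eeu", "eeug", "eeuugeee", "eeuugu", "eg", "eguegge", "euggguugg", "euuggeeu"
Count: 12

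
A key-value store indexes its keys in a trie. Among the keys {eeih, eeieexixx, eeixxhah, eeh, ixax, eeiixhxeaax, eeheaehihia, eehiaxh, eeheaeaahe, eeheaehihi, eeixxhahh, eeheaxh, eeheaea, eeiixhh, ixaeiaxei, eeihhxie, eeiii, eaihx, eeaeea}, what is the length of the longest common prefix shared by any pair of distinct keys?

10

Look for the deepest trie node that still has at least two words in its subtree.
e.g. "eeheaehihi" and "eeheaehihia" share the prefix "eeheaehihi" of length 10; no pair shares a longer one.
Longest shared-prefix length: 10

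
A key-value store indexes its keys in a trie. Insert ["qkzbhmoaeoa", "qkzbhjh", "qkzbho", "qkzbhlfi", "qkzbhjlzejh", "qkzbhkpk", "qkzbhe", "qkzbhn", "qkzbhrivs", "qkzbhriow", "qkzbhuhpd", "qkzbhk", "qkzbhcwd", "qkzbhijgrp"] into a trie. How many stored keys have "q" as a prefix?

14

Walk to "q"; the words in its subtree are exactly those with that prefix.
Words under "q": qkzbhcwd, qkzbhe, qkzbhijgrp, qkzbhjh, qkzbhjlzejh, qkzbhk, qkzbhkpk, qkzbhlfi, qkzbhmoaeoa, qkzbhn, qkzbho, qkzbhriow, qkzbhrivs, qkzbhuhpd
Count: 14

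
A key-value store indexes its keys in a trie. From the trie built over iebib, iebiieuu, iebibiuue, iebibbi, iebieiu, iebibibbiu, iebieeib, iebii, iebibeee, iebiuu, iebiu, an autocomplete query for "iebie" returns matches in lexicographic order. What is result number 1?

iebieeib

Filter for "iebie…" and sort: "iebieeib", "iebieiu"
Position 1: iebieeib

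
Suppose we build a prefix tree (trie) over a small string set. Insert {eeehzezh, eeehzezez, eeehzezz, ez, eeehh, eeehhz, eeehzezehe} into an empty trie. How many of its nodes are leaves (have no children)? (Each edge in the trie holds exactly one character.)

6

Leaves are exactly the stored words that no other stored word extends.
Those words: "eeehhz", "eeehzezehe", "eeehzezez", "eeehzezh", "eeehzezz", "ez"
Leaf count: 6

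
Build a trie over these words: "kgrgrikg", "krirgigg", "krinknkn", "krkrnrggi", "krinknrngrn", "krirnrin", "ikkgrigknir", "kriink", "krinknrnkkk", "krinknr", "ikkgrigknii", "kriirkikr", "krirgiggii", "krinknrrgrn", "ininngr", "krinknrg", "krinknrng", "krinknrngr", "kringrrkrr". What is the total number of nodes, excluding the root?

78

Insert word by word; a character creates a node only if that edge doesn't already exist:
  "kgrgrikg" → 8 new (k, g, r, g, r, i, k, g)
  "krirgigg" → prefix "k" already present; 7 new (r, i, r, g, i, g, g)
  "krinknkn" → prefix "kri" already present; 5 new (n, k, n, k, n)
  "krkrnrggi" → prefix "kr" already present; 7 new (k, r, n, r, g, g, i)
  "krinknrngrn" → prefix "krinkn" already present; 5 new (r, n, g, r, n)
  "krirnrin" → prefix "krir" already present; 4 new (n, r, i, n)
  "ikkgrigknir" → 11 new (i, k, k, g, r, i, g, k, n, i, r)
  "kriink" → prefix "kri" already present; 3 new (i, n, k)
  "krinknrnkkk" → prefix "krinknrn" already present; 3 new (k, k, k)
  "krinknr" → prefix "krinknr" already present; 0 new (none)
  "ikkgrigknii" → prefix "ikkgrigkni" already present; 1 new (i)
  "kriirkikr" → prefix "krii" already present; 5 new (r, k, i, k, r)
  "krirgiggii" → prefix "krirgigg" already present; 2 new (i, i)
  "krinknrrgrn" → prefix "krinknr" already present; 4 new (r, g, r, n)
  "ininngr" → prefix "i" already present; 6 new (n, i, n, n, g, r)
  "krinknrg" → prefix "krinknr" already present; 1 new (g)
  "krinknrng" → prefix "krinknrng" already present; 0 new (none)
  "krinknrngr" → prefix "krinknrngr" already present; 0 new (none)
  "kringrrkrr" → prefix "krin" already present; 6 new (g, r, r, k, r, r)
Total nodes = 8 + 7 + 5 + 7 + 5 + 4 + 11 + 3 + 3 + 0 + 1 + 5 + 2 + 4 + 6 + 1 + 0 + 0 + 6 = 78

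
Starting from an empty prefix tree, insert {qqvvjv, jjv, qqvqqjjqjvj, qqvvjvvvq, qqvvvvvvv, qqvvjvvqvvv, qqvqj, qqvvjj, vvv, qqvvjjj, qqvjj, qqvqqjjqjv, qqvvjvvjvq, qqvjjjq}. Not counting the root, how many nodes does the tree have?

42

Insert word by word; a character creates a node only if that edge doesn't already exist:
  "qqvvjv" → 6 new (q, q, v, v, j, v)
  "jjv" → 3 new (j, j, v)
  "qqvqqjjqjvj" → prefix "qqv" already present; 8 new (q, q, j, j, q, j, v, j)
  "qqvvjvvvq" → prefix "qqvvjv" already present; 3 new (v, v, q)
  "qqvvvvvvv" → prefix "qqvv" already present; 5 new (v, v, v, v, v)
  "qqvvjvvqvvv" → prefix "qqvvjvv" already present; 4 new (q, v, v, v)
  "qqvqj" → prefix "qqvq" already present; 1 new (j)
  "qqvvjj" → prefix "qqvvj" already present; 1 new (j)
  "vvv" → 3 new (v, v, v)
  "qqvvjjj" → prefix "qqvvjj" already present; 1 new (j)
  "qqvjj" → prefix "qqv" already present; 2 new (j, j)
  "qqvqqjjqjv" → prefix "qqvqqjjqjv" already present; 0 new (none)
  "qqvvjvvjvq" → prefix "qqvvjvv" already present; 3 new (j, v, q)
  "qqvjjjq" → prefix "qqvjj" already present; 2 new (j, q)
Total nodes = 6 + 3 + 8 + 3 + 5 + 4 + 1 + 1 + 3 + 1 + 2 + 0 + 3 + 2 = 42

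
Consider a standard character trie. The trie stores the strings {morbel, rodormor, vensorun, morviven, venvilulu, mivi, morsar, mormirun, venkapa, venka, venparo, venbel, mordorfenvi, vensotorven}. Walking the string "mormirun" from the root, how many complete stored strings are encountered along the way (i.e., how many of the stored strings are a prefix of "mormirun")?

Traverse "mormirun" character by character; count nodes along the way that are marked as word ends.
Prefixes of the query that are stored words: "mormirun"
Count: 1

1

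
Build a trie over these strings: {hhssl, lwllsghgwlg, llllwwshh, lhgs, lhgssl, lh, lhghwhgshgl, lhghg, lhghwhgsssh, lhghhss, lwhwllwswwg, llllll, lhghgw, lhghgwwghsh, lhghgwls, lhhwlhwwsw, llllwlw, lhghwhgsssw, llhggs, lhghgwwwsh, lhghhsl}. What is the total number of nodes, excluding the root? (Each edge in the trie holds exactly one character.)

Count nodes per top-level branch (shared prefixes stored once):
  'h'-branch (hhssl): 5 nodes
  'l'-branch (lh, lhghg, lhghgw, lhghgwls, lhghgwwghsh, lhghgwwwsh, lhghhsl, lhghhss, lhghwhgshgl, lhghwhgsssh, lhghwhgsssw, lhgs, lhgssl, lhhwlhwwsw, llhggs, llllll, llllwlw, llllwwshh, lwhwllwswwg, lwllsghgwlg): 77 nodes
Sum: 82

82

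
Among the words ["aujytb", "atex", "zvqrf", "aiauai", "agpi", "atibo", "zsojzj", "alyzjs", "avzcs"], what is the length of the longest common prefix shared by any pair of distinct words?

The deepest shared node is where two words last agree before diverging.
e.g. "atex" and "atibo" share the prefix "at" of length 2; no pair shares a longer one.
Longest shared-prefix length: 2

2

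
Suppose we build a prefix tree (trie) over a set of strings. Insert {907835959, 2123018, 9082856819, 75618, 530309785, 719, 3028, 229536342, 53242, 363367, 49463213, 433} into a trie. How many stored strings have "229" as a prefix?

Walk to "229"; the words in its subtree are exactly those with that prefix.
Words under "229": 229536342
Count: 1

1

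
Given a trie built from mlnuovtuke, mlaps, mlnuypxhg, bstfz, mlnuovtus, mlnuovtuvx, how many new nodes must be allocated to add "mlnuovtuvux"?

"mlnuovtuv" is already a path in the trie; the remaining "ux" must be added.
New nodes needed: |"mlnuovtuvux"| − 9 = 11 − 9 = 2.

2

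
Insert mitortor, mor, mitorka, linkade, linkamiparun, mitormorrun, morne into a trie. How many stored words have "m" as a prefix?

5

Traverse to the node for "m", then collect every word in that subtree.
Words under "m": mitorka, mitormorrun, mitortor, mor, morne
Count: 5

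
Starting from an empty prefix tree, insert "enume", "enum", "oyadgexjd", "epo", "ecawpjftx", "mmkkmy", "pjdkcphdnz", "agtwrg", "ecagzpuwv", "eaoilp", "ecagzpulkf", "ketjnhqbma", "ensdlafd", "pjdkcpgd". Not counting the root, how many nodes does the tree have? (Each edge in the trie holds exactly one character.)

Count nodes per top-level branch (shared prefixes stored once):
  'a'-branch (agtwrg): 6 nodes
  'e'-branch (eaoilp, ecagzpulkf, ecagzpuwv, ecawpjftx, ensdlafd, enum, enume, epo): 35 nodes
  'k'-branch (ketjnhqbma): 10 nodes
  'm'-branch (mmkkmy): 6 nodes
  'o'-branch (oyadgexjd): 9 nodes
  'p'-branch (pjdkcpgd, pjdkcphdnz): 12 nodes
Sum: 78

78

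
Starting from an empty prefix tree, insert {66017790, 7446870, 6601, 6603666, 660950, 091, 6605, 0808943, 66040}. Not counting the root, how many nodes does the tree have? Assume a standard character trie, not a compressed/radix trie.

34

Trace insertions, counting only characters that open a new branch:
  "66017790" → 8 new (6, 6, 0, 1, 7, 7, 9, 0)
  "7446870" → 7 new (7, 4, 4, 6, 8, 7, 0)
  "6601" → prefix "6601" already present; 0 new (none)
  "6603666" → prefix "660" already present; 4 new (3, 6, 6, 6)
  "660950" → prefix "660" already present; 3 new (9, 5, 0)
  "091" → 3 new (0, 9, 1)
  "6605" → prefix "660" already present; 1 new (5)
  "0808943" → prefix "0" already present; 6 new (8, 0, 8, 9, 4, 3)
  "66040" → prefix "660" already present; 2 new (4, 0)
Total nodes = 8 + 7 + 0 + 4 + 3 + 3 + 1 + 6 + 2 = 34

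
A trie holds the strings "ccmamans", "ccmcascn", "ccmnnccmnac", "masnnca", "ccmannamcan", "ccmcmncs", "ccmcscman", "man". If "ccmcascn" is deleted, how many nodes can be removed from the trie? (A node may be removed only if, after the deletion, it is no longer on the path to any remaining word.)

Walk "ccmcascn" from the leaf back toward the root, removing each node that no remaining word uses.
The suffix "ascn" (4 nodes) is used only by "ccmcascn"; the node for "ccmc" still has the child "m", so pruning stops there.
Nodes removed: 4

4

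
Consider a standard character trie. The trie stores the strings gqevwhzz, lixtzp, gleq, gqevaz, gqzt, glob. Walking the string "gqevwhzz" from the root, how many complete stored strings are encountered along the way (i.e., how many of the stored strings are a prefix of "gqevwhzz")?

1

Check each prefix of "gqevwhzz" against the stored set — each match is an end-marker on the path.
Prefixes of the query that are stored words: "gqevwhzz"
Count: 1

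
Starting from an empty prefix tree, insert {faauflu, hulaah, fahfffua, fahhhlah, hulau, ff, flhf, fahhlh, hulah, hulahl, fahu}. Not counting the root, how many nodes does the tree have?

Insert word by word; a character creates a node only if that edge doesn't already exist:
  "faauflu" → 7 new (f, a, a, u, f, l, u)
  "hulaah" → 6 new (h, u, l, a, a, h)
  "fahfffua" → prefix "fa" already present; 6 new (h, f, f, f, u, a)
  "fahhhlah" → prefix "fah" already present; 5 new (h, h, l, a, h)
  "hulau" → prefix "hula" already present; 1 new (u)
  "ff" → prefix "f" already present; 1 new (f)
  "flhf" → prefix "f" already present; 3 new (l, h, f)
  "fahhlh" → prefix "fahh" already present; 2 new (l, h)
  "hulah" → prefix "hula" already present; 1 new (h)
  "hulahl" → prefix "hulah" already present; 1 new (l)
  "fahu" → prefix "fah" already present; 1 new (u)
Total nodes = 7 + 6 + 6 + 5 + 1 + 1 + 3 + 2 + 1 + 1 + 1 = 34

34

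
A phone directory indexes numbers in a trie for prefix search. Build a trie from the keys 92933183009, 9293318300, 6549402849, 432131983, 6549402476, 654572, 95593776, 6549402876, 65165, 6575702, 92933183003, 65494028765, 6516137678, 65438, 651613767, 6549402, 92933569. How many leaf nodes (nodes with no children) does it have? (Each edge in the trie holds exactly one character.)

13

Leaves are exactly the stored words that no other stored word extends.
Those words: "432131983", "6516137678", "65165", "65438", "654572", "6549402476", "6549402849", "65494028765", "6575702", "92933183003", "92933183009", "92933569", "95593776"
Leaf count: 13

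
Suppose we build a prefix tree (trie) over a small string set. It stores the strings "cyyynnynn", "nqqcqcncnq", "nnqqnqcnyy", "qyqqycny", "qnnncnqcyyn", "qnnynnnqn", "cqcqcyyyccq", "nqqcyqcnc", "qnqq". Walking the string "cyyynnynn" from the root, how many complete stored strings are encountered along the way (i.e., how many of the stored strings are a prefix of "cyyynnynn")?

Walk "cyyynnynn" from the root; an end-of-word marker is hit whenever a stored word is a prefix of "cyyynnynn".
Prefixes of the query that are stored words: "cyyynnynn"
Count: 1

1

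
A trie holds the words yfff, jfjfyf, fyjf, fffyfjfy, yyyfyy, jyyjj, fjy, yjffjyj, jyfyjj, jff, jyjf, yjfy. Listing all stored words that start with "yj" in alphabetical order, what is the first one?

yjffjyj

Filter for "yj…" and sort: "yjffjyj", "yjfy"
Position 1: yjffjyj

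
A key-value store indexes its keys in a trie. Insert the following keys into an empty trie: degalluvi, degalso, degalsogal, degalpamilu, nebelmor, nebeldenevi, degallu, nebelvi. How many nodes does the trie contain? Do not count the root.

36

Trie structure (* marks end of a word):
(root)
├─ d
│  └─ e
│     └─ g
│        └─ a
│           └─ l
│              ├─ l
│              │  └─ u *
│              │     └─ v
│              │        └─ i *
│              ├─ p
│              │  └─ a
│              │     └─ m
│              │        └─ i
│              │           └─ l
│              │              └─ u *
│              └─ s
│                 └─ o *
│                    └─ g
│                       └─ a
│                          └─ l *
└─ n
   └─ e
      └─ b
         └─ e
            └─ l
               ├─ d
               │  └─ e
               │     └─ n
               │        └─ e
               │           └─ v
               │              └─ i *
               ├─ m
               │  └─ o
               │     └─ r *
               └─ v
                  └─ i *
Counting every labelled node above: 36.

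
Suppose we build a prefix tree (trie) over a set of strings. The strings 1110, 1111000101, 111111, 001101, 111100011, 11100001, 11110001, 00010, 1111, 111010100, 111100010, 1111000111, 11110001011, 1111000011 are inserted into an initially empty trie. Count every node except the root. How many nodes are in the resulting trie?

Trie structure (* marks end of a word):
(root)
├─ 0
│  └─ 0
│     ├─ 0
│     │  └─ 1
│     │     └─ 0 *
│     └─ 1
│        └─ 1
│           └─ 0
│              └─ 1 *
└─ 1
   └─ 1
      └─ 1
         ├─ 0 *
         │  ├─ 0
         │  │  └─ 0
         │  │     └─ 0
         │  │        └─ 1 *
         │  └─ 1
         │     └─ 0
         │        └─ 1
         │           └─ 0
         │              └─ 0 *
         └─ 1 *
            ├─ 0
            │  └─ 0
            │     └─ 0
            │        ├─ 0
            │        │  └─ 1
            │        │     └─ 1 *
            │        └─ 1 *
            │           ├─ 0 *
            │           │  └─ 1 *
            │           │     └─ 1 *
            │           └─ 1 *
            │              └─ 1 *
            └─ 1
               └─ 1 *
Counting every labelled node above: 37.

37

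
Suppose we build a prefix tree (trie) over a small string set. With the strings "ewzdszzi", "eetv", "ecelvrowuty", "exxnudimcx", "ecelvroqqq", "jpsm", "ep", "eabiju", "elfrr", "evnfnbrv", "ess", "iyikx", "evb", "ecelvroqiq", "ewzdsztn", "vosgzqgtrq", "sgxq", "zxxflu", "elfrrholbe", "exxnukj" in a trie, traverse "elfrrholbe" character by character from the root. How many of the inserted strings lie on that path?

Traverse "elfrrholbe" character by character; count nodes along the way that are marked as word ends.
Prefixes of the query that are stored words: "elfrr", "elfrrholbe"
Count: 2

2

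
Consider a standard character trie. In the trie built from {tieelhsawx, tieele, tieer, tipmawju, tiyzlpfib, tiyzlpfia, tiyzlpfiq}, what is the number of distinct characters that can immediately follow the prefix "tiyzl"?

Walk "tiyzl" from the root, arriving at one node.
Distinct next characters after "tiyzl": p.
That node has 1 child edge.

1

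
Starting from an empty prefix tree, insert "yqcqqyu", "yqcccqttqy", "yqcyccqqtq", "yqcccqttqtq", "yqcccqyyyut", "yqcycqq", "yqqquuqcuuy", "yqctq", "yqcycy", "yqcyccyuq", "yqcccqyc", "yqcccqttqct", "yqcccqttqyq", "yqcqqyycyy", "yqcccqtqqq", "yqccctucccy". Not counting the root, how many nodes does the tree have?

62

Insert word by word; a character creates a node only if that edge doesn't already exist:
  "yqcqqyu" → 7 new (y, q, c, q, q, y, u)
  "yqcccqttqy" → prefix "yqc" already present; 7 new (c, c, q, t, t, q, y)
  "yqcyccqqtq" → prefix "yqc" already present; 7 new (y, c, c, q, q, t, q)
  "yqcccqttqtq" → prefix "yqcccqttq" already present; 2 new (t, q)
  "yqcccqyyyut" → prefix "yqcccq" already present; 5 new (y, y, y, u, t)
  "yqcycqq" → prefix "yqcyc" already present; 2 new (q, q)
  "yqqquuqcuuy" → prefix "yq" already present; 9 new (q, q, u, u, q, c, u, u, y)
  "yqctq" → prefix "yqc" already present; 2 new (t, q)
  "yqcycy" → prefix "yqcyc" already present; 1 new (y)
  "yqcyccyuq" → prefix "yqcycc" already present; 3 new (y, u, q)
  "yqcccqyc" → prefix "yqcccqy" already present; 1 new (c)
  "yqcccqttqct" → prefix "yqcccqttq" already present; 2 new (c, t)
  "yqcccqttqyq" → prefix "yqcccqttqy" already present; 1 new (q)
  "yqcqqyycyy" → prefix "yqcqqy" already present; 4 new (y, c, y, y)
  "yqcccqtqqq" → prefix "yqcccqt" already present; 3 new (q, q, q)
  "yqccctucccy" → prefix "yqccc" already present; 6 new (t, u, c, c, c, y)
Total nodes = 7 + 7 + 7 + 2 + 5 + 2 + 9 + 2 + 1 + 3 + 1 + 2 + 1 + 4 + 3 + 6 = 62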